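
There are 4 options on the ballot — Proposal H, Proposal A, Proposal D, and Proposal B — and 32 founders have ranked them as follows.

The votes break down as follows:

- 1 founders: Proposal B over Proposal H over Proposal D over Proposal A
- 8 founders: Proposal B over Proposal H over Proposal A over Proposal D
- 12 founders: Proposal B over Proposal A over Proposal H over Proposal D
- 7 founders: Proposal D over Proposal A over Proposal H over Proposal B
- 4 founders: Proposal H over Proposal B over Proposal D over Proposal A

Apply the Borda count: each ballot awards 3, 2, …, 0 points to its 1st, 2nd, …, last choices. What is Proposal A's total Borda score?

Borda scores:
  Proposal H: 2 + 8·2 + 12·1 + 7·1 + 4·3 = 49
  Proposal A: 0 + 8·1 + 12·2 + 7·2 + 4·0 = 46
  Proposal D: 1 + 8·0 + 12·0 + 7·3 + 4·1 = 26
  Proposal B: 3 + 8·3 + 12·3 + 7·0 + 4·2 = 71

46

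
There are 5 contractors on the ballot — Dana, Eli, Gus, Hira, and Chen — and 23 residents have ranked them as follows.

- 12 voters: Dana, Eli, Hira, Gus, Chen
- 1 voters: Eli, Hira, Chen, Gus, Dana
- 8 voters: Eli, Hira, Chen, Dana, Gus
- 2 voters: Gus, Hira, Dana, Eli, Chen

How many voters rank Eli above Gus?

21

Ballots ranking Eli above Gus: 12+1+8 = 21.
Ballots ranking Gus above Eli: 2.
So 21 of 23 voters prefer Eli to Gus.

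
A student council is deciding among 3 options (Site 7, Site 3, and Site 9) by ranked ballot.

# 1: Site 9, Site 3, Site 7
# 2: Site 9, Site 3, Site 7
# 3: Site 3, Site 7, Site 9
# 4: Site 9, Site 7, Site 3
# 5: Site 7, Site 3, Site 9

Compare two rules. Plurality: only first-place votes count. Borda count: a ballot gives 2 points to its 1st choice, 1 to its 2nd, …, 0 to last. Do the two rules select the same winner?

Yes

Plurality first-place counts: Site 7 1, Site 3 1, Site 9 3 → Site 9.
Borda totals: Site 7 4, Site 3 5, Site 9 6 → Site 9.
The two rules agree on Site 9.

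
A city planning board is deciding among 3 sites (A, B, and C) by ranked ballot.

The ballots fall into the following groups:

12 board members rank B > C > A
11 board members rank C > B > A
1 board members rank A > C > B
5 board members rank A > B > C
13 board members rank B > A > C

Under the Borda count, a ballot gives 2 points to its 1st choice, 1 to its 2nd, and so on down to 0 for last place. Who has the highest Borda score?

Borda scores:
  A: 12·0 + 11·0 + 2 + 5·2 + 13·1 = 25
  B: 12·2 + 11·1 + 0 + 5·1 + 13·2 = 66
  C: 12·1 + 11·2 + 1 + 5·0 + 13·0 = 35
B has the highest total.

B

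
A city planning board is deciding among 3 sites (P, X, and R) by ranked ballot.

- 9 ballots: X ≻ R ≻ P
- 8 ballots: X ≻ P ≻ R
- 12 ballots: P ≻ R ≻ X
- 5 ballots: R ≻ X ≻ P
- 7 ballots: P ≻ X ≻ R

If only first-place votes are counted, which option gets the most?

First-place vote totals:
  P: 19
  X: 17
  R: 5
P has the most first-place votes.

P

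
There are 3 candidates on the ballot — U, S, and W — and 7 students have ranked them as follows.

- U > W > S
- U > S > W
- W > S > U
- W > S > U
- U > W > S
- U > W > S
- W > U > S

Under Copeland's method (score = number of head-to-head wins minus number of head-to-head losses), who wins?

U

Pairwise results:
  U vs S: U wins 5–2.
  U vs W: U wins 4–3.
  S vs W: W wins 6–1.
Copeland scores (wins − losses):
  U: 2 − 0 = 2
  S: 0 − 2 = -2
  W: 1 − 1 = 0
U has the best Copeland score.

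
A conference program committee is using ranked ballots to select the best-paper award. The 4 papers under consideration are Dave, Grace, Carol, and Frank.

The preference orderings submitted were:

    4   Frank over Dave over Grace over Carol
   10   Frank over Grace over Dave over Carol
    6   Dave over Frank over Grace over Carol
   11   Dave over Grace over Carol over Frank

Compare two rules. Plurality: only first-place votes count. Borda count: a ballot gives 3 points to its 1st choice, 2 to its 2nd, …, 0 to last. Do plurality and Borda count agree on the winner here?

Plurality first-place counts: Dave 17, Grace 0, Carol 0, Frank 14 → Dave.
Borda totals: Dave 69, Grace 52, Carol 11, Frank 54 → Dave.
The two rules agree on Dave.

Yes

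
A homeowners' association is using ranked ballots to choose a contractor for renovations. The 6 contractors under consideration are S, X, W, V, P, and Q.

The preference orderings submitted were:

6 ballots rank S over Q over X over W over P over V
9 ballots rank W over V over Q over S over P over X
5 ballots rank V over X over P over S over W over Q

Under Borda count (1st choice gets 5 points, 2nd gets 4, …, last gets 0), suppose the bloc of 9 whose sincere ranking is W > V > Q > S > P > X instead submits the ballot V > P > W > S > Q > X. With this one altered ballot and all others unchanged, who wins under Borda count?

Borda totals with the altered ballot: S 58, X 38, W 44, V 70, P 57, Q 33.
The switch changes the winner from W to V.

V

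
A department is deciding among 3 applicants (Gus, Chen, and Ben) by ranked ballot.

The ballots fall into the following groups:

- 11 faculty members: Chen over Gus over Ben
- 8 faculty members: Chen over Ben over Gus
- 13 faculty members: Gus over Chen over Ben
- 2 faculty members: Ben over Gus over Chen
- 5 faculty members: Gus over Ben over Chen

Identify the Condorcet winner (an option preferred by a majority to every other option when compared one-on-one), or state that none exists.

Head-to-head results (39 voters total):
Gus vs Chen: Gus wins 20–19.
Gus vs Ben: Gus wins 29–10.
Chen vs Ben: Chen wins 32–7.
Gus beats each rival — Chen (20–19), Ben (29–10) — so Gus is the Condorcet winner.

Gus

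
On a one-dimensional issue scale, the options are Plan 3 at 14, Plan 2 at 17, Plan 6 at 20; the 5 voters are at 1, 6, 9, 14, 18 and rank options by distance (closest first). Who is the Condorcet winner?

With single-peaked preferences on a line, the Condorcet winner is the candidate closest to the median voter.
The median voter (position 9) is closest to Plan 3 at 14.
Check: Plan 3 vs Plan 2 — voters closer to Plan 3: 4 of 5.

Plan 3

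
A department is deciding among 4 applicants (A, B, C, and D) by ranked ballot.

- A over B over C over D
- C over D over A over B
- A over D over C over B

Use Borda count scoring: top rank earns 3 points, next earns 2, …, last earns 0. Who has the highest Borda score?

Borda scores:
  A: 3 + 1 + 3 = 7
  B: 2 + 0 + 0 = 2
  C: 1 + 3 + 1 = 5
  D: 0 + 2 + 2 = 4
A has the highest total.

A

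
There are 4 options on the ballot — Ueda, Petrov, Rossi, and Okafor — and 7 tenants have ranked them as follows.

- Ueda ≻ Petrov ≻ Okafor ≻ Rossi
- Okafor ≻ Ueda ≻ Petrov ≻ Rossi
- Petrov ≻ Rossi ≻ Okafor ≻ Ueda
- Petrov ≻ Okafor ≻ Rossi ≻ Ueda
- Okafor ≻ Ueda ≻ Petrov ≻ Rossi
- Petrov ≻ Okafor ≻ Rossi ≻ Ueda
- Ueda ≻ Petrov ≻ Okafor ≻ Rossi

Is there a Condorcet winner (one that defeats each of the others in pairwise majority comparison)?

No

Head-to-head results (7 voters total):
Ueda vs Petrov: Ueda wins 4–3.
Ueda vs Rossi: Ueda wins 4–3.
Ueda vs Okafor: Okafor wins 5–2.
Petrov vs Rossi: Petrov wins 7–0.
Petrov vs Okafor: Petrov wins 5–2.
Rossi vs Okafor: Okafor wins 6–1.
No candidate beats all others: Ueda beats Petrov beats Okafor beats Ueda, a majority cycle.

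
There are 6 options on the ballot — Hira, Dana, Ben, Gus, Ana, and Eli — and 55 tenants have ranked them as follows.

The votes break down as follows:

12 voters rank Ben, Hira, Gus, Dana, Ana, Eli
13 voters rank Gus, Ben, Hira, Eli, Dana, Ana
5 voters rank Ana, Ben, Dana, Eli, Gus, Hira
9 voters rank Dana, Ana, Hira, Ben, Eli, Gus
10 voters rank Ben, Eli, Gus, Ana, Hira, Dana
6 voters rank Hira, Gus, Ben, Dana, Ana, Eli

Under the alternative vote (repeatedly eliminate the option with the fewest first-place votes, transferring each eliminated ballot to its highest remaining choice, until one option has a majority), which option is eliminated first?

Eli

Round 1: Ben 22, Gus 13, Dana 9, Hira 6, Ana 5, Eli 0. Eli has the fewest and is eliminated.
Round 2: Ben 22, Gus 13, Dana 9, Hira 6, Ana 5. Ana has the fewest and is eliminated.
Round 3: Ben 27, Gus 13, Dana 9, Hira 6. Hira has the fewest and is eliminated.
Round 4: Ben 27, Gus 19, Dana 9. Dana has the fewest and is eliminated.
Round 5: Ben 36, Gus 19. Ben has a majority.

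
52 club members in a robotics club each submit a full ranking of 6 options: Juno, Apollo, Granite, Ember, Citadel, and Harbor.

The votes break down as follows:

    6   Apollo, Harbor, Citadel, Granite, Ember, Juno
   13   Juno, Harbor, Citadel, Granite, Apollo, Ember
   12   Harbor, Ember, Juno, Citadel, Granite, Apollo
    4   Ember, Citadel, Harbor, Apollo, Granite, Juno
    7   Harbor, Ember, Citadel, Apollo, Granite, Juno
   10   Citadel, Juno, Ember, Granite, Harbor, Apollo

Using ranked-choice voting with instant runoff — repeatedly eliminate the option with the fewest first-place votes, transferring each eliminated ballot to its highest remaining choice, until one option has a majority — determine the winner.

Harbor

Round 1: Harbor 19, Juno 13, Citadel 10, Apollo 6, Ember 4, Granite 0. Granite has the fewest and is eliminated.
Round 2: Harbor 19, Juno 13, Citadel 10, Apollo 6, Ember 4. Ember has the fewest and is eliminated.
Round 3: Harbor 19, Citadel 14, Juno 13, Apollo 6. Apollo has the fewest and is eliminated.
Round 4: Harbor 25, Citadel 14, Juno 13. Juno has the fewest and is eliminated.
Round 5: Harbor 38, Citadel 14. Harbor has a majority.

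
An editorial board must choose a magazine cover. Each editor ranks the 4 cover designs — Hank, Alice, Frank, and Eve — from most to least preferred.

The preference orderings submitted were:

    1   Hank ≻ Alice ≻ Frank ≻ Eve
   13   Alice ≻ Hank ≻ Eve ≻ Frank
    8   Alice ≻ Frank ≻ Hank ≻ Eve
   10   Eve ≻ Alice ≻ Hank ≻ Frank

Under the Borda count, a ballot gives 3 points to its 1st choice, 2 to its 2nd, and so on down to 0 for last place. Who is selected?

Borda scores:
  Hank: 3 + 13·2 + 8·1 + 10·1 = 47
  Alice: 2 + 13·3 + 8·3 + 10·2 = 85
  Frank: 1 + 13·0 + 8·2 + 10·0 = 17
  Eve: 0 + 13·1 + 8·0 + 10·3 = 43
Alice has the highest total.

Alice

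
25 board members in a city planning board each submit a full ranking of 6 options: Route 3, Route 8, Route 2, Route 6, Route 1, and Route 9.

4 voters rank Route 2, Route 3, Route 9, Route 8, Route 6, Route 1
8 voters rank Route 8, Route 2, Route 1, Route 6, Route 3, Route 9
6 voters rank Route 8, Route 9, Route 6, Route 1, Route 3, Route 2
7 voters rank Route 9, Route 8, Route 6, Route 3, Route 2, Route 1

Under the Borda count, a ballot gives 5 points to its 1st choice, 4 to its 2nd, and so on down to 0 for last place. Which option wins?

Borda scores:
  Route 3: 4·4 + 8·1 + 6·1 + 7·2 = 44
  Route 8: 4·2 + 8·5 + 6·5 + 7·4 = 106
  Route 2: 4·5 + 8·4 + 6·0 + 7·1 = 59
  Route 6: 4·1 + 8·2 + 6·3 + 7·3 = 59
  Route 1: 4·0 + 8·3 + 6·2 + 7·0 = 36
  Route 9: 4·3 + 8·0 + 6·4 + 7·5 = 71
Route 8 has the highest total.

Route 8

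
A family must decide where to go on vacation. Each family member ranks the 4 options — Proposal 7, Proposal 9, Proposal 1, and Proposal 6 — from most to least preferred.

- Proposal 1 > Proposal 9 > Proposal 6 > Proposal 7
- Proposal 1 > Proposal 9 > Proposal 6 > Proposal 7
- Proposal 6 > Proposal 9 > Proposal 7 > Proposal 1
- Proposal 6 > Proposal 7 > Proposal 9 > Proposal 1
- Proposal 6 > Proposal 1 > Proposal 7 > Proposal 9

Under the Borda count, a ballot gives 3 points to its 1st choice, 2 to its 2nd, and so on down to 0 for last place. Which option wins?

Proposal 6

Borda scores:
  Proposal 7: 0 + 0 + 1 + 2 + 1 = 4
  Proposal 9: 2 + 2 + 2 + 1 + 0 = 7
  Proposal 1: 3 + 3 + 0 + 0 + 2 = 8
  Proposal 6: 1 + 1 + 3 + 3 + 3 = 11
Proposal 6 has the highest total.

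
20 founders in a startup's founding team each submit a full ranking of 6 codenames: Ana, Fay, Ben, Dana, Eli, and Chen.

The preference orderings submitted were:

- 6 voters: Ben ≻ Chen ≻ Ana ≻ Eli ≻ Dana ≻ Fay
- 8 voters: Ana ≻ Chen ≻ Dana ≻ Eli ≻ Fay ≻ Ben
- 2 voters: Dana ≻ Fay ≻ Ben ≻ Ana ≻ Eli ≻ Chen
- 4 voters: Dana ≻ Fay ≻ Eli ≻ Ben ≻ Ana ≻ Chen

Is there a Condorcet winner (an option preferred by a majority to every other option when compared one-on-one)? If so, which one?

Head-to-head results (20 voters total):
Ana vs Fay: Ana wins 14–6.
Ana vs Ben: Ben wins 12–8.
Ana vs Dana: Ana wins 14–6.
Ana vs Eli: Ana wins 16–4.
Ana vs Chen: Ana wins 14–6.
Fay vs Ben: Fay wins 14–6.
Fay vs Dana: Dana wins 20–0.
Fay vs Eli: Eli wins 14–6.
Fay vs Chen: Chen wins 14–6.
Ben vs Dana: Dana wins 14–6.
Ben vs Eli: Eli wins 12–8.
Ben vs Chen: Ben wins 12–8.
Dana vs Eli: Dana wins 14–6.
Dana vs Chen: Chen wins 14–6.
Eli vs Chen: Chen wins 14–6.
No candidate beats all others: Ana beats Fay beats Ben beats Ana, a majority cycle.

There is no Condorcet winner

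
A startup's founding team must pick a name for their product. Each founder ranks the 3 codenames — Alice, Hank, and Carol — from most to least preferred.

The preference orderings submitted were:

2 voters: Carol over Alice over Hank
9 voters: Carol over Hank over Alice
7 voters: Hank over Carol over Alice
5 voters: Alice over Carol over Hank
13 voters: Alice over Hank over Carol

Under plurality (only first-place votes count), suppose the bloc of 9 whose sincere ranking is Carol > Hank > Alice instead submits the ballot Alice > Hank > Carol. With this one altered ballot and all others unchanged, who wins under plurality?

Alice

First-place totals with the altered ballot: Alice 27, Hank 7, Carol 2.
The winner is unchanged: still Alice.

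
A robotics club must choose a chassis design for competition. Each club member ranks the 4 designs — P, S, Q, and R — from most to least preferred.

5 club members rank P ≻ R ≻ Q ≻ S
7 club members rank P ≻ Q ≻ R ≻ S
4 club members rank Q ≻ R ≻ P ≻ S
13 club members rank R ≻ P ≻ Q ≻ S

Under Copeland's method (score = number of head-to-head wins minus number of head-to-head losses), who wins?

R

Pairwise results:
  P vs S: P wins 29–0.
  P vs Q: P wins 25–4.
  P vs R: R wins 17–12.
  S vs Q: Q wins 29–0.
  S vs R: R wins 29–0.
  Q vs R: R wins 18–11.
Copeland scores (wins − losses):
  P: 2 − 1 = 1
  S: 0 − 3 = -3
  Q: 1 − 2 = -1
  R: 3 − 0 = 3
R has the best Copeland score.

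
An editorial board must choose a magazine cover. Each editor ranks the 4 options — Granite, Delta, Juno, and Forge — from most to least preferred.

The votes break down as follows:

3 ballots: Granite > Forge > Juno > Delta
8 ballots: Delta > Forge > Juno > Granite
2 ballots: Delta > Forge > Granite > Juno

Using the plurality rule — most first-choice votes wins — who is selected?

First-place vote totals:
  Granite: 3
  Delta: 10
  Juno: 0
  Forge: 0
Delta has the most first-place votes.

Delta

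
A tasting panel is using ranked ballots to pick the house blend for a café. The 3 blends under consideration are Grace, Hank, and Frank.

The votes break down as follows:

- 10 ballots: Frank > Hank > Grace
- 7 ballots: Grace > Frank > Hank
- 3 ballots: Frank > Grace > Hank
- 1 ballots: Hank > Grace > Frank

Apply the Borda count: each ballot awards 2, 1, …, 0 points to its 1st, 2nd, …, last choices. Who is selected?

Frank

Borda scores:
  Grace: 10·0 + 7·2 + 3·1 + 1 = 18
  Hank: 10·1 + 7·0 + 3·0 + 2 = 12
  Frank: 10·2 + 7·1 + 3·2 + 0 = 33
Frank has the highest total.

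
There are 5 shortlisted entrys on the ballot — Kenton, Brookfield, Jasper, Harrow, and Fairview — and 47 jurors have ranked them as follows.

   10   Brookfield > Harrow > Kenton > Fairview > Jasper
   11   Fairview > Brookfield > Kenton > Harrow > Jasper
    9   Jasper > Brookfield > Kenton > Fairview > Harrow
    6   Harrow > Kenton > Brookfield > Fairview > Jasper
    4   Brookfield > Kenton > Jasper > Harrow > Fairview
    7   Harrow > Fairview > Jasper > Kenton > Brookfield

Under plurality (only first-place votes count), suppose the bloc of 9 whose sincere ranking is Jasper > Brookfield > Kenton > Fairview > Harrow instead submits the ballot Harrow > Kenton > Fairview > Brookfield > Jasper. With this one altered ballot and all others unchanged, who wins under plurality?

Harrow

First-place totals with the altered ballot: Kenton 0, Brookfield 14, Jasper 0, Harrow 22, Fairview 11.
The switch changes the winner from Brookfield to Harrow.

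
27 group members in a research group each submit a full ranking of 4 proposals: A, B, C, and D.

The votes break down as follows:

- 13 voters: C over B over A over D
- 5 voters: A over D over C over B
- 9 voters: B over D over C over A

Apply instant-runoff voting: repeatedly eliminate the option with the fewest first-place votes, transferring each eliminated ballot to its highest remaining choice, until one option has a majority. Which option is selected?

Round 1: C 13, B 9, A 5, D 0. D has the fewest and is eliminated.
Round 2: C 13, B 9, A 5. A has the fewest and is eliminated.
Round 3: C 18, B 9. C has a majority.

C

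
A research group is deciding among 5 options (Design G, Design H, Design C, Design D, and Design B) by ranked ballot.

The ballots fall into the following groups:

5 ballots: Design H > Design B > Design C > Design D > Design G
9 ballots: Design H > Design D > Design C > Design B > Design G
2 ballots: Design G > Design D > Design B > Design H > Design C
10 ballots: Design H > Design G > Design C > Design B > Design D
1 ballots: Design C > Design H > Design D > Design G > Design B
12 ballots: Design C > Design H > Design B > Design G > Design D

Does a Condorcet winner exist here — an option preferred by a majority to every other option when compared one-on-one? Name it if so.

Head-to-head results (39 voters total):
Design G vs Design H: Design H wins 37–2.
Design G vs Design C: Design C wins 27–12.
Design G vs Design D: Design G wins 24–15.
Design G vs Design B: Design B wins 26–13.
Design H vs Design C: Design H wins 26–13.
Design H vs Design D: Design H wins 37–2.
Design H vs Design B: Design H wins 37–2.
Design C vs Design D: Design C wins 28–11.
Design C vs Design B: Design C wins 32–7.
Design D vs Design B: Design B wins 27–12.
Design H beats each rival — Design G (37–2), Design C (26–13), Design D (37–2), Design B (37–2) — so Design H is the Condorcet winner.

Design H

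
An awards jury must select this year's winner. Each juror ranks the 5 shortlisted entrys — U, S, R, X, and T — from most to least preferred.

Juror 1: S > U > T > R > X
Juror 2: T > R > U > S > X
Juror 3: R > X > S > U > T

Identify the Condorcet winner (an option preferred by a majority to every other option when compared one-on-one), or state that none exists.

No Condorcet winner

Head-to-head results (3 voters total):
U vs S: S wins 2–1.
U vs R: R wins 2–1.
U vs X: U wins 2–1.
U vs T: U wins 2–1.
S vs R: R wins 2–1.
S vs X: S wins 2–1.
S vs T: S wins 2–1.
R vs X: R wins 3–0.
R vs T: T wins 2–1.
X vs T: T wins 2–1.
No candidate beats all others: U beats T beats R beats U, a majority cycle.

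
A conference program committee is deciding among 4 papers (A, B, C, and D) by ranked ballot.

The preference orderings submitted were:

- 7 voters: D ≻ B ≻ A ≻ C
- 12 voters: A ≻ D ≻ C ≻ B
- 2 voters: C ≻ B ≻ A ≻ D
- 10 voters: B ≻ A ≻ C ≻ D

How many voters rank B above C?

17

Ballots ranking B above C: 7+10 = 17.
Ballots ranking C above B: 12+2 = 14.
So 17 of 31 voters prefer B to C.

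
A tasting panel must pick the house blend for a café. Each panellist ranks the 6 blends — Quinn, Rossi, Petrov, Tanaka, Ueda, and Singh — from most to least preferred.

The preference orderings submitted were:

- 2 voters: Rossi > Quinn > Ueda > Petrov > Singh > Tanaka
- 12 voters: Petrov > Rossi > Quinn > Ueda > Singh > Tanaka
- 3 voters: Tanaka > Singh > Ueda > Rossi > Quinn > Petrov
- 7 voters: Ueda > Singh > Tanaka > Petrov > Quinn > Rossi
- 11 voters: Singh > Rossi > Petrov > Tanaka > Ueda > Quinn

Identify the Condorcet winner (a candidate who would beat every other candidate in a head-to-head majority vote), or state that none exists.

None — there is no Condorcet winner

Head-to-head results (35 voters total):
Quinn vs Rossi: Rossi wins 28–7.
Quinn vs Petrov: Petrov wins 30–5.
Quinn vs Tanaka: Tanaka wins 21–14.
Quinn vs Ueda: Ueda wins 21–14.
Quinn vs Singh: Singh wins 21–14.
Rossi vs Petrov: Petrov wins 19–16.
Rossi vs Tanaka: Rossi wins 25–10.
Rossi vs Ueda: Rossi wins 25–10.
Rossi vs Singh: Singh wins 21–14.
Petrov vs Tanaka: Petrov wins 25–10.
Petrov vs Ueda: Petrov wins 23–12.
Petrov vs Singh: Singh wins 21–14.
Tanaka vs Ueda: Ueda wins 21–14.
Tanaka vs Singh: Singh wins 32–3.
Ueda vs Singh: Ueda wins 21–14.
No candidate beats all others: Rossi beats Ueda beats Singh beats Rossi, a majority cycle.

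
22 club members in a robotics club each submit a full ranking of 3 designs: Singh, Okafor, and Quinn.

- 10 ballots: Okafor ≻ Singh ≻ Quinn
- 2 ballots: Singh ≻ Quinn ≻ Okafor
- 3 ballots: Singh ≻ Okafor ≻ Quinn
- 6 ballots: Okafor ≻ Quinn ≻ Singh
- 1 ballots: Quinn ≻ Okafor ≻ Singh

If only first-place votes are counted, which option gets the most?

First-place vote totals:
  Singh: 5
  Okafor: 16
  Quinn: 1
Okafor has the most first-place votes.

Okafor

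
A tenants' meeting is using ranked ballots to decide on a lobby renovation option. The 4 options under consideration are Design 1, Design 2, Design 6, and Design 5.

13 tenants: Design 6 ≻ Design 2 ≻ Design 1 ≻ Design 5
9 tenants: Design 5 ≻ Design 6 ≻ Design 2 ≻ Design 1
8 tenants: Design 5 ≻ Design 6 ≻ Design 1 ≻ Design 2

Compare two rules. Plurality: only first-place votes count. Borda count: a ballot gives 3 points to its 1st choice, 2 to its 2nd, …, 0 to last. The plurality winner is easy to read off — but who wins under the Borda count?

Plurality first-place counts: Design 1 0, Design 2 0, Design 6 13, Design 5 17 → Design 5.
Borda totals: Design 1 21, Design 2 35, Design 6 73, Design 5 51 → Design 6.

Design 6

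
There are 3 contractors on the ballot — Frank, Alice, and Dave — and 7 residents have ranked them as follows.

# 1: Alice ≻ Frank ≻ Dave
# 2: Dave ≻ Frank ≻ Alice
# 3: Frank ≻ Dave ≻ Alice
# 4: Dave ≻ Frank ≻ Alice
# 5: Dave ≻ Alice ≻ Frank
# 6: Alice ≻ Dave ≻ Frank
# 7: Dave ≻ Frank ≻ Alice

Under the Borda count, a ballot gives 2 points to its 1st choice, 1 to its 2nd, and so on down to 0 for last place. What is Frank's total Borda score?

6

Borda scores:
  Frank: 1 + 1 + 2 + 1 + 0 + 0 + 1 = 6
  Alice: 2 + 0 + 0 + 0 + 1 + 2 + 0 = 5
  Dave: 0 + 2 + 1 + 2 + 2 + 1 + 2 = 10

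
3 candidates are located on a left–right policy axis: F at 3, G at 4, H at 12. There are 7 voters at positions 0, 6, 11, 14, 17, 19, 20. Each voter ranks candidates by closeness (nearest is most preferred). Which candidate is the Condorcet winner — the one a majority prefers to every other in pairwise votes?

H

With single-peaked preferences on a line, the Condorcet winner is the candidate closest to the median voter.
The median voter (position 14) is closest to H at 12.
Check: H vs G — voters closer to H: 5 of 7.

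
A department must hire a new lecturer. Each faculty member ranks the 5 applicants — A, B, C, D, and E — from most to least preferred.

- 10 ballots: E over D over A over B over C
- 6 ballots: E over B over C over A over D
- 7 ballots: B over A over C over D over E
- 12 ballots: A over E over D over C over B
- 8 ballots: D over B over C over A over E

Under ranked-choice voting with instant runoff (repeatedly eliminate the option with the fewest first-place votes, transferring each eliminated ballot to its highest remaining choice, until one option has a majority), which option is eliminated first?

C

Round 1: E 16, A 12, D 8, B 7, C 0. C has the fewest and is eliminated.
Round 2: E 16, A 12, D 8, B 7. B has the fewest and is eliminated.
Round 3: A 19, E 16, D 8. D has the fewest and is eliminated.
Round 4: A 27, E 16. A has a majority.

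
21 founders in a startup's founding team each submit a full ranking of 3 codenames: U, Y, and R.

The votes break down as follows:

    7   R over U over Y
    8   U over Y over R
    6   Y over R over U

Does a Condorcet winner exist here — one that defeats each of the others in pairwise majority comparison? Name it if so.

None — there is no Condorcet winner

Head-to-head results (21 voters total):
U vs Y: U wins 15–6.
U vs R: R wins 13–8.
Y vs R: Y wins 14–7.
No candidate beats all others: U beats Y beats R beats U, a majority cycle.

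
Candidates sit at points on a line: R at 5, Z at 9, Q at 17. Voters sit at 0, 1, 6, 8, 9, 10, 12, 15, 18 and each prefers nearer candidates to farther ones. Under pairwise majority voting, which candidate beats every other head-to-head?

Z

With single-peaked preferences on a line, the Condorcet winner is the candidate closest to the median voter.
The median voter (position 9) is closest to Z at 9.
Check: Z vs Q — voters closer to Z: 7 of 9.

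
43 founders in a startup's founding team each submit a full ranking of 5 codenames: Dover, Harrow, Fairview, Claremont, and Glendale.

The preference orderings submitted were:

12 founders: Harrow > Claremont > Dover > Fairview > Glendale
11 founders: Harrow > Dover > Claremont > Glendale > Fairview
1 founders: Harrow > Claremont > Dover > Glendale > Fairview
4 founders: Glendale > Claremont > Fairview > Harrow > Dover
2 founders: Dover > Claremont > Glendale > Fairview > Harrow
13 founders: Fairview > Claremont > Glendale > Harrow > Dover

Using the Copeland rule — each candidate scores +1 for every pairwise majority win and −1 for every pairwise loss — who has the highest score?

Harrow

Pairwise results:
  Dover vs Harrow: Harrow wins 41–2.
  Dover vs Fairview: Dover wins 26–17.
  Dover vs Claremont: Claremont wins 30–13.
  Dover vs Glendale: Dover wins 26–17.
  Harrow vs Fairview: Harrow wins 24–19.
  Harrow vs Claremont: Harrow wins 24–19.
  Harrow vs Glendale: Harrow wins 24–19.
  Fairview vs Claremont: Claremont wins 30–13.
  Fairview vs Glendale: Fairview wins 25–18.
  Claremont vs Glendale: Claremont wins 39–4.
Copeland scores (wins − losses):
  Dover: 2 − 2 = 0
  Harrow: 4 − 0 = 4
  Fairview: 1 − 3 = -2
  Claremont: 3 − 1 = 2
  Glendale: 0 − 4 = -4
Harrow has the best Copeland score.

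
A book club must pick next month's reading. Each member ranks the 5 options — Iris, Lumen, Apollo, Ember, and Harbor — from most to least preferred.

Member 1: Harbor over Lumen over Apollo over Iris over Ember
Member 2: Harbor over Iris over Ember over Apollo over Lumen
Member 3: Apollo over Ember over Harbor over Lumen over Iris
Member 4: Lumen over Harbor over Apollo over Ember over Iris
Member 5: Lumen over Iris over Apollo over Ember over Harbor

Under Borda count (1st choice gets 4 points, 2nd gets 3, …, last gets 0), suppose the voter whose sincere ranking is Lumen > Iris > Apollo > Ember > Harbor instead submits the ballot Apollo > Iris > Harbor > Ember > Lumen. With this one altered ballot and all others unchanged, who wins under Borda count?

Borda totals with the altered ballot: Iris 7, Lumen 8, Apollo 13, Ember 7, Harbor 15.
The winner is unchanged: still Harbor.

Harbor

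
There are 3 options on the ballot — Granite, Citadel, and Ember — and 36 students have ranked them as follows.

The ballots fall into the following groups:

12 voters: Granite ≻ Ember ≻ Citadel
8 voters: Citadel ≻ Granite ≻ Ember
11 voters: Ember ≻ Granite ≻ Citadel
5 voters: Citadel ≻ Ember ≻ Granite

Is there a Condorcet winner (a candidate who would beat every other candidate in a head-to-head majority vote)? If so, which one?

Granite

Head-to-head results (36 voters total):
Granite vs Citadel: Granite wins 23–13.
Granite vs Ember: Granite wins 20–16.
Citadel vs Ember: Ember wins 23–13.
Granite beats each rival — Citadel (23–13), Ember (20–16) — so Granite is the Condorcet winner.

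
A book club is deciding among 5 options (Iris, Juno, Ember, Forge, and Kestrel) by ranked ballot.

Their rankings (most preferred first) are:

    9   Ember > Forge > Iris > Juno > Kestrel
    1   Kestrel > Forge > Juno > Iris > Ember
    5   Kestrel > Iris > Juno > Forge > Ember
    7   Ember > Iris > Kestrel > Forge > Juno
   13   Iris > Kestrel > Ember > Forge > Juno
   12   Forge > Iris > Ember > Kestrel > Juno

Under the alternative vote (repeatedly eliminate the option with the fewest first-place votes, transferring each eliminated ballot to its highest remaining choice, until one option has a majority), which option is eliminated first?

Round 1: Ember 16, Iris 13, Forge 12, Kestrel 6, Juno 0. Juno has the fewest and is eliminated.
Round 2: Ember 16, Iris 13, Forge 12, Kestrel 6. Kestrel has the fewest and is eliminated.
Round 3: Iris 18, Ember 16, Forge 13. Forge has the fewest and is eliminated.
Round 4: Iris 31, Ember 16. Iris has a majority.

Juno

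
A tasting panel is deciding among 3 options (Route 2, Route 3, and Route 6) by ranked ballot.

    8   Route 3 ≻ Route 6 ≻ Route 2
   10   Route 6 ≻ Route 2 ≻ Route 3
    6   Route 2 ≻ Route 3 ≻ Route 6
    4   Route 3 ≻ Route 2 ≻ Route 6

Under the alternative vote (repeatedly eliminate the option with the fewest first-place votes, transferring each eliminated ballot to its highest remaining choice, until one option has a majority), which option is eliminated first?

Round 1: Route 3 12, Route 6 10, Route 2 6. Route 2 has the fewest and is eliminated.
Round 2: Route 3 18, Route 6 10. Route 3 has a majority.

Route 2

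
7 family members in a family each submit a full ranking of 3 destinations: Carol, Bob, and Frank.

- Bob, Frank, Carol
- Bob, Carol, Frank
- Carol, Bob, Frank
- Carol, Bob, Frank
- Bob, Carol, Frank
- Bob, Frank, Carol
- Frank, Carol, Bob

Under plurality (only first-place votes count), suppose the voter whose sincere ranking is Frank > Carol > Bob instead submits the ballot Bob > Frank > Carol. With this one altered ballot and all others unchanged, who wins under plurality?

Bob

First-place totals with the altered ballot: Carol 2, Bob 5, Frank 0.
The winner is unchanged: still Bob.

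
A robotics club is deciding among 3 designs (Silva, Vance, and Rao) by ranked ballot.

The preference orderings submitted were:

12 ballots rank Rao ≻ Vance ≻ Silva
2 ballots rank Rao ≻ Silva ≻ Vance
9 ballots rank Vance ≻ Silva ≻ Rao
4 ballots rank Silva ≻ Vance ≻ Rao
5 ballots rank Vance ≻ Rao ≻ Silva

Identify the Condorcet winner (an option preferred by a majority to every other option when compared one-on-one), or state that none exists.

Head-to-head results (32 voters total):
Silva vs Vance: Vance wins 26–6.
Silva vs Rao: Rao wins 19–13.
Vance vs Rao: Vance wins 18–14.
Vance beats each rival — Silva (26–6), Rao (18–14) — so Vance is the Condorcet winner.

Vance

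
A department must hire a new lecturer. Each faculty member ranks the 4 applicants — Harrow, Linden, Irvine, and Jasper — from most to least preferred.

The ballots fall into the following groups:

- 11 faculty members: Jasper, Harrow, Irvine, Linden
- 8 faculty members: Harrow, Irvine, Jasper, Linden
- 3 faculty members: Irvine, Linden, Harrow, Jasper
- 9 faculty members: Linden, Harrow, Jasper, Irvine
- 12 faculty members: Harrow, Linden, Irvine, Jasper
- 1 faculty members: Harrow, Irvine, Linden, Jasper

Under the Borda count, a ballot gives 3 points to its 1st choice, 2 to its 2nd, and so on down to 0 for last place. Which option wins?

Harrow

Borda scores:
  Harrow: 11·2 + 8·3 + 3·1 + 9·2 + 12·3 + 3 = 106
  Linden: 11·0 + 8·0 + 3·2 + 9·3 + 12·2 + 1 = 58
  Irvine: 11·1 + 8·2 + 3·3 + 9·0 + 12·1 + 2 = 50
  Jasper: 11·3 + 8·1 + 3·0 + 9·1 + 12·0 + 0 = 50
Harrow has the highest total.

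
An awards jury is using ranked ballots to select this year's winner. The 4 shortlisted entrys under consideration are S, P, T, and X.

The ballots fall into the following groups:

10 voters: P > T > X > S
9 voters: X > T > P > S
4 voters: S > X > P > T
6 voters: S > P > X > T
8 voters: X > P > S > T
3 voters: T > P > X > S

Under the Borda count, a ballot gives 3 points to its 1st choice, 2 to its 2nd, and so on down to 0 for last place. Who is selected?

X

Borda scores:
  S: 10·0 + 9·0 + 4·3 + 6·3 + 8·1 + 3·0 = 38
  P: 10·3 + 9·1 + 4·1 + 6·2 + 8·2 + 3·2 = 77
  T: 10·2 + 9·2 + 4·0 + 6·0 + 8·0 + 3·3 = 47
  X: 10·1 + 9·3 + 4·2 + 6·1 + 8·3 + 3·1 = 78
X has the highest total.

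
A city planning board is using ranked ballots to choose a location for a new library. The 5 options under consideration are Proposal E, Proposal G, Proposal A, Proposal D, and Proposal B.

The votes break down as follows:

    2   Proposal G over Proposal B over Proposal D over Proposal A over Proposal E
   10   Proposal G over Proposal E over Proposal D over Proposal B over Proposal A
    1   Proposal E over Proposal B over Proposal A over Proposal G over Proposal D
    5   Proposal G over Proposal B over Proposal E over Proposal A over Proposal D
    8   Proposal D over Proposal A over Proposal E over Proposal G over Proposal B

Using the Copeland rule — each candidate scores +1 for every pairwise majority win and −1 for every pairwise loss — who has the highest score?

Pairwise results:
  Proposal E vs Proposal G: Proposal G wins 17–9.
  Proposal E vs Proposal A: Proposal E wins 16–10.
  Proposal E vs Proposal D: Proposal E wins 16–10.
  Proposal E vs Proposal B: Proposal E wins 19–7.
  Proposal G vs Proposal A: Proposal G wins 17–9.
  Proposal G vs Proposal D: Proposal G wins 18–8.
  Proposal G vs Proposal B: Proposal G wins 25–1.
  Proposal A vs Proposal D: Proposal D wins 20–6.
  Proposal A vs Proposal B: Proposal B wins 18–8.
  Proposal D vs Proposal B: Proposal D wins 18–8.
Copeland scores (wins − losses):
  Proposal E: 3 − 1 = 2
  Proposal G: 4 − 0 = 4
  Proposal A: 0 − 4 = -4
  Proposal D: 2 − 2 = 0
  Proposal B: 1 − 3 = -2
Proposal G has the best Copeland score.

Proposal G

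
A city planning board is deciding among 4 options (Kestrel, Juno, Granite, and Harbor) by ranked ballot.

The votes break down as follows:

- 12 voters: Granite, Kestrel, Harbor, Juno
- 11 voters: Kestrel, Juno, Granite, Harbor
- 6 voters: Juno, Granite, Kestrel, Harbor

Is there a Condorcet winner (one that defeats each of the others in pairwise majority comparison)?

Head-to-head results (29 voters total):
Kestrel vs Juno: Kestrel wins 23–6.
Kestrel vs Granite: Granite wins 18–11.
Kestrel vs Harbor: Kestrel wins 29–0.
Juno vs Granite: Juno wins 17–12.
Juno vs Harbor: Juno wins 17–12.
Granite vs Harbor: Granite wins 29–0.
No candidate beats all others: Kestrel beats Juno beats Granite beats Kestrel, a majority cycle.

No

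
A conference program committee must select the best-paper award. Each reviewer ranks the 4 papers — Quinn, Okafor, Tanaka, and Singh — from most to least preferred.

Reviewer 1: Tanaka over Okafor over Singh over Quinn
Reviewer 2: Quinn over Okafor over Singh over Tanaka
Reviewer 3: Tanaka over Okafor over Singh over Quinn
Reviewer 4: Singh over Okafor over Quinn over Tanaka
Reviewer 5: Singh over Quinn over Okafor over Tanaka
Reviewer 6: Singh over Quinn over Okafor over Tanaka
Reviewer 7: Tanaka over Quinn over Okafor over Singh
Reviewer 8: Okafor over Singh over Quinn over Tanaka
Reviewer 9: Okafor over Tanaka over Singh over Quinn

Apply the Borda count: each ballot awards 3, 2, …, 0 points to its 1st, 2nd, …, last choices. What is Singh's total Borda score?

Borda scores:
  Quinn: 0 + 3 + 0 + 1 + 2 + 2 + 2 + 1 + 0 = 11
  Okafor: 2 + 2 + 2 + 2 + 1 + 1 + 1 + 3 + 3 = 17
  Tanaka: 3 + 0 + 3 + 0 + 0 + 0 + 3 + 0 + 2 = 11
  Singh: 1 + 1 + 1 + 3 + 3 + 3 + 0 + 2 + 1 = 15

15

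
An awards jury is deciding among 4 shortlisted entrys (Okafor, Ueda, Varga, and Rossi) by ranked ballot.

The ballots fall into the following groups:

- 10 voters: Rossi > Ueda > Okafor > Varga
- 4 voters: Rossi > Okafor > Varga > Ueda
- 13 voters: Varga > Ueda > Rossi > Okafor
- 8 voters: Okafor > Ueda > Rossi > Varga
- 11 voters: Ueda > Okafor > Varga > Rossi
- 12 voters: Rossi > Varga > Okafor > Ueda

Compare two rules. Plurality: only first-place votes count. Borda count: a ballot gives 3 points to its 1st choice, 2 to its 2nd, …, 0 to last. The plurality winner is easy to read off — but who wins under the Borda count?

Plurality first-place counts: Okafor 8, Ueda 11, Varga 13, Rossi 26 → Rossi.
Borda totals: Okafor 76, Ueda 95, Varga 78, Rossi 99 → Rossi.

Rossi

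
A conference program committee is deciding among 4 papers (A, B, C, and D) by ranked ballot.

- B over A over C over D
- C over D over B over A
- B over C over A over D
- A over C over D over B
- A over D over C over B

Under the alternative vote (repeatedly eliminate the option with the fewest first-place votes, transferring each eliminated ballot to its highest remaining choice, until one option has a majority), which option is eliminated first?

D

Round 1: A 2, B 2, C 1, D 0. D has the fewest and is eliminated.
Round 2: A 2, B 2, C 1. C has the fewest and is eliminated.
Round 3: B 3, A 2. B has a majority.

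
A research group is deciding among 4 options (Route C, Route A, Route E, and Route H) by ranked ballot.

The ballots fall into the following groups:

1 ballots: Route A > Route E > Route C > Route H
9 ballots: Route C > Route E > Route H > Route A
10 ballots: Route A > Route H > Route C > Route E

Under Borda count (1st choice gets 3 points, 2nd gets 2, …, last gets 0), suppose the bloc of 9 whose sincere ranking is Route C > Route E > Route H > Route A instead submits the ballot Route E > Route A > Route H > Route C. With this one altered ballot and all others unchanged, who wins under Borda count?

Borda totals with the altered ballot: Route C 11, Route A 51, Route E 29, Route H 29.
The switch changes the winner from Route C to Route A.

Route A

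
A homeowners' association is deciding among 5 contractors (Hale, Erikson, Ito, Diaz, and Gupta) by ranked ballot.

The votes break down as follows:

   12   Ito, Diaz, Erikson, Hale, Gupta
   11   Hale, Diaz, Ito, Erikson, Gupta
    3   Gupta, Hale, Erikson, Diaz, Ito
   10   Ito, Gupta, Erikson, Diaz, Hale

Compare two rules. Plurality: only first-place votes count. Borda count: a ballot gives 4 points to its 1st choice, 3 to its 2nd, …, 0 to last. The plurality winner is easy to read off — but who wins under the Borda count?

Ito

Plurality first-place counts: Hale 11, Erikson 0, Ito 22, Diaz 0, Gupta 3 → Ito.
Borda totals: Hale 65, Erikson 61, Ito 110, Diaz 82, Gupta 42 → Ito.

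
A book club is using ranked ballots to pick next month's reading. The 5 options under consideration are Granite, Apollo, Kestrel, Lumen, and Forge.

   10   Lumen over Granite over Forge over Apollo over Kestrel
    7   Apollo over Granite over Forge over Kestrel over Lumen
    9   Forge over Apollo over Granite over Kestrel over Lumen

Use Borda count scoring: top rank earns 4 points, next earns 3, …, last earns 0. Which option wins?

Forge

Borda scores:
  Granite: 10·3 + 7·3 + 9·2 = 69
  Apollo: 10·1 + 7·4 + 9·3 = 65
  Kestrel: 10·0 + 7·1 + 9·1 = 16
  Lumen: 10·4 + 7·0 + 9·0 = 40
  Forge: 10·2 + 7·2 + 9·4 = 70
Forge has the highest total.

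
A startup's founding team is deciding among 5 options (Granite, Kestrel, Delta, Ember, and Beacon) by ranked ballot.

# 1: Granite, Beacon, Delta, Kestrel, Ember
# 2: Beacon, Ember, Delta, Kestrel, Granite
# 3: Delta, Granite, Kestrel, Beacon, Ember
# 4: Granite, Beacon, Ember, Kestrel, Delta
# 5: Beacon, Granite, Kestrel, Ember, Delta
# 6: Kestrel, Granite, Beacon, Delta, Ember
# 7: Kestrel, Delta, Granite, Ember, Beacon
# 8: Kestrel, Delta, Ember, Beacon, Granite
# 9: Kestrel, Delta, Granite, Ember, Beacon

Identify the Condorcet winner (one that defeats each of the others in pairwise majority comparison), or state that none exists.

Head-to-head results (9 voters total):
Granite vs Kestrel: Kestrel wins 5–4.
Granite vs Delta: Delta wins 5–4.
Granite vs Ember: Granite wins 7–2.
Granite vs Beacon: Granite wins 6–3.
Kestrel vs Delta: Kestrel wins 6–3.
Kestrel vs Ember: Kestrel wins 7–2.
Kestrel vs Beacon: Kestrel wins 5–4.
Delta vs Ember: Delta wins 6–3.
Delta vs Beacon: Beacon wins 5–4.
Ember vs Beacon: Beacon wins 6–3.
Kestrel beats each rival — Granite (5–4), Delta (6–3), Ember (7–2), Beacon (5–4) — so Kestrel is the Condorcet winner.

Kestrel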